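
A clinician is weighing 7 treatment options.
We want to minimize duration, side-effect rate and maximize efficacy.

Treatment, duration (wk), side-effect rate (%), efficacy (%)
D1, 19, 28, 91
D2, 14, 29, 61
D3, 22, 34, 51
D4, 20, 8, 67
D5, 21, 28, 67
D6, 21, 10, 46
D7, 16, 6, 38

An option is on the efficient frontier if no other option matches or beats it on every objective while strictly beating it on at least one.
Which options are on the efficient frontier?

D1: not dominated (best efficacy).
D2: not dominated (best duration).
D3: dominated by D1 (duration 19≤22, side-effect rate 28≤34, efficacy 91≥51).
D4: not dominated.
D5: dominated by D1 (duration 19≤21, side-effect rate 28≤28, efficacy 91≥67).
D6: dominated by D4 (duration 20≤21, side-effect rate 8≤10, efficacy 67≥46).
D7: not dominated (best side-effect rate).

D1, D2, D4, D7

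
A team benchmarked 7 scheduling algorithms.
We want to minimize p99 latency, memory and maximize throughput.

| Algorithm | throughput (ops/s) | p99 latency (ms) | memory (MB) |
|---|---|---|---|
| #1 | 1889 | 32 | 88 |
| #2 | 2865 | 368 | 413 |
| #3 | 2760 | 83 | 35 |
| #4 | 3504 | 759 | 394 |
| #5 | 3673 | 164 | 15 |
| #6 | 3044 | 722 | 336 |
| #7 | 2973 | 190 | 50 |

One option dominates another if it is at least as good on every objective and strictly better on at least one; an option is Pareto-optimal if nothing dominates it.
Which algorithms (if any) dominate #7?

#5

#5: throughput 3673≥2973, p99 latency 164≤190, memory 15≤50 — dominates #7.
Others (#1, #2, #3, #4, #6) are each worse than #7 on at least one objective.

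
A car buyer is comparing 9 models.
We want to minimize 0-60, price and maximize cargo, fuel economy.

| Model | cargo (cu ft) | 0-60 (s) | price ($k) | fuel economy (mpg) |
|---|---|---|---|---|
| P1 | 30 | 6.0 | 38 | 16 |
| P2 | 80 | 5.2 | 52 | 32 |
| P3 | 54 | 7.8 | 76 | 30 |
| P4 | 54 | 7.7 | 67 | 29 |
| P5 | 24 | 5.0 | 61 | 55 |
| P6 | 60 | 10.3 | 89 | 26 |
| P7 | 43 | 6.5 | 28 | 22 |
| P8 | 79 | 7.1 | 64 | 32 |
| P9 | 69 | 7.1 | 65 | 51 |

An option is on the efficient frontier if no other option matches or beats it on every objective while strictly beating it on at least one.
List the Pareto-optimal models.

P1: not dominated.
P2: not dominated (best cargo).
P3: dominated by P2 (cargo 80≥54, 0-60 5.2≤7.8, price 52≤76, fuel economy 32≥30).
P4: dominated by P2 (cargo 80≥54, 0-60 5.2≤7.7, price 52≤67, fuel economy 32≥29).
P5: not dominated (best 0-60).
P6: dominated by P2 (cargo 80≥60, 0-60 5.2≤10.3, price 52≤89, fuel economy 32≥26).
P7: not dominated (best price).
P8: dominated by P2 (cargo 80≥79, 0-60 5.2≤7.1, price 52≤64, fuel economy 32≥32).
P9: not dominated.

P1, P2, P5, P7, P9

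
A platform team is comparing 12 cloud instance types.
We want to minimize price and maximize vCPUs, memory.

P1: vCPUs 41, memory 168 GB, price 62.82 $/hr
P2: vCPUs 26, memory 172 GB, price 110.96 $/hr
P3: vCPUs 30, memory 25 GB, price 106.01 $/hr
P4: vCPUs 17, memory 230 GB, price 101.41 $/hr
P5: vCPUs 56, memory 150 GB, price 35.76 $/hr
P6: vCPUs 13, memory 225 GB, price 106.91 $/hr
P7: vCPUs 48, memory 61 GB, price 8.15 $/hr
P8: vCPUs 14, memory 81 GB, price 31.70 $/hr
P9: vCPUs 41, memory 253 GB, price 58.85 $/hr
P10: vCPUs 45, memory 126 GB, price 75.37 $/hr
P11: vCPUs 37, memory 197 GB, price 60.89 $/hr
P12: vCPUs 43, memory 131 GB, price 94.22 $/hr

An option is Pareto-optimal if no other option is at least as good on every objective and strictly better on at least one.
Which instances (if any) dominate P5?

P1: worse on vCPUs (41 vs 56).
P2: worse on vCPUs (26 vs 56).
P3: worse on vCPUs (30 vs 56).
P4: worse on vCPUs (17 vs 56).
P6: worse on vCPUs (13 vs 56).
P7: worse on vCPUs (48 vs 56).
P8: worse on vCPUs (14 vs 56).
P9: worse on vCPUs (41 vs 56).
P10: worse on vCPUs (45 vs 56).
P11: worse on vCPUs (37 vs 56).
P12: worse on vCPUs (43 vs 56).
No option dominates P5.

none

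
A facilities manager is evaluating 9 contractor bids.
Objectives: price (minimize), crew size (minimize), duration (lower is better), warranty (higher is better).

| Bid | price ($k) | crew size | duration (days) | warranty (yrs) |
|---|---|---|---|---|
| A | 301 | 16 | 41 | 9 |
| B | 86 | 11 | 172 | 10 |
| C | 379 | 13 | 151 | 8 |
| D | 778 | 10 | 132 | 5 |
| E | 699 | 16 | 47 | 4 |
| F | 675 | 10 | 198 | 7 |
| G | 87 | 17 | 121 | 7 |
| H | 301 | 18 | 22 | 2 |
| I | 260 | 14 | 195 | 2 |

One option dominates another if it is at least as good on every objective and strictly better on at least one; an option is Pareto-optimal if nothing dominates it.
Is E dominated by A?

A vs E: price 301≤699, crew size 16≤16, duration 41≤47, warranty 9≥4 — A is at least as good on every objective with at least one strict improvement.

Yes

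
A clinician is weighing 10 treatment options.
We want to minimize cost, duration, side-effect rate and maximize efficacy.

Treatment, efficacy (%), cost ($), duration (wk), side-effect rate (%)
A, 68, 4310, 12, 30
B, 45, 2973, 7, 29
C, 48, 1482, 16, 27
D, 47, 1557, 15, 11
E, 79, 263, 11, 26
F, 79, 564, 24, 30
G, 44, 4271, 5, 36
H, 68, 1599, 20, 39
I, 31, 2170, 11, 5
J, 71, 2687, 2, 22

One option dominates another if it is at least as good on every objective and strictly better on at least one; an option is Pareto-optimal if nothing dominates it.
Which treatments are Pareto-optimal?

A: dominated by E (efficacy 79≥68, cost 263≤4310, duration 11≤12, side-effect rate 26≤30).
B: dominated by J (efficacy 71≥45, cost 2687≤2973, duration 2≤7, side-effect rate 22≤29).
C: dominated by E (efficacy 79≥48, cost 263≤1482, duration 11≤16, side-effect rate 26≤27).
D: not dominated.
E: not dominated (best cost).
F: dominated by E (efficacy 79≥79, cost 263≤564, duration 11≤24, side-effect rate 26≤30).
G: dominated by J (efficacy 71≥44, cost 2687≤4271, duration 2≤5, side-effect rate 22≤36).
H: dominated by E (efficacy 79≥68, cost 263≤1599, duration 11≤20, side-effect rate 26≤39).
I: not dominated (best side-effect rate).
J: not dominated (best duration).

D, E, I, J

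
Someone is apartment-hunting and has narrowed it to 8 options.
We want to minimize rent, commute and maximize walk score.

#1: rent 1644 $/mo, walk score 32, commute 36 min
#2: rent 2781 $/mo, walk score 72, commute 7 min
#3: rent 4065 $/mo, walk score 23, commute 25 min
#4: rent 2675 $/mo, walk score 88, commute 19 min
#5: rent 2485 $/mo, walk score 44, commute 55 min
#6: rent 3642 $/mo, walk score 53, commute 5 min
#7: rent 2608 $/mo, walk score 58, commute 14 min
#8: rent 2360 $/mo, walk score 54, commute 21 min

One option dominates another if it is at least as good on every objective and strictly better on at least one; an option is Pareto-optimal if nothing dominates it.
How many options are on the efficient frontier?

#1: not dominated (best rent).
#2: not dominated.
#3: dominated by #2 (rent 2781≤4065, walk score 72≥23, commute 7≤25).
#4: not dominated (best walk score).
#5: dominated by #8 (rent 2360≤2485, walk score 54≥44, commute 21≤55).
#6: not dominated (best commute).
#7: not dominated.
#8: not dominated.
Pareto-optimal: #1, #2, #4, #6, #7, #8 → 6.

6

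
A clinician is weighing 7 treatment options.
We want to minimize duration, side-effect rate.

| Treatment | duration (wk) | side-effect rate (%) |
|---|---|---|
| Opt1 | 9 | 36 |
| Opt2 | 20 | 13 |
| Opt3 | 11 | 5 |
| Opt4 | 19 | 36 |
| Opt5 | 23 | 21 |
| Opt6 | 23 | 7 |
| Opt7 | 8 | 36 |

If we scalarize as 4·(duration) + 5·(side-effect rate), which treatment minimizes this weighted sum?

Opt3

Opt1: 4·9 + 5·36 = 216
Opt2: 4·20 + 5·13 = 145
Opt3: 4·11 + 5·5 = 69
Opt4: 4·19 + 5·36 = 256
Opt5: 4·23 + 5·21 = 197
Opt6: 4·23 + 5·7 = 127
Opt7: 4·8 + 5·36 = 212
Lowest: Opt3 at 69.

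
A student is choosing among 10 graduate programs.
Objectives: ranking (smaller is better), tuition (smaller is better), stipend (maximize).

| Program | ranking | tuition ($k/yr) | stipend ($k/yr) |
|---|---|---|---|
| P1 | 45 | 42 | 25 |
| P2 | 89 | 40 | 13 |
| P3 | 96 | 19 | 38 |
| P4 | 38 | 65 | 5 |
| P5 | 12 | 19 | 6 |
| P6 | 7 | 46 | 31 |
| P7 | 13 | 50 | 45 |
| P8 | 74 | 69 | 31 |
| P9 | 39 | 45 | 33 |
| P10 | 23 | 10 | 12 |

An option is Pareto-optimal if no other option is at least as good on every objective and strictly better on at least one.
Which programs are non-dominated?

P1, P2, P3, P5, P6, P7, P9, P10

P1: not dominated.
P2: not dominated.
P3: not dominated.
P4: dominated by P5 (ranking 12≤38, tuition 19≤65, stipend 6≥5).
P5: not dominated.
P6: not dominated (best ranking).
P7: not dominated (best stipend).
P8: dominated by P6 (ranking 7≤74, tuition 46≤69, stipend 31≥31).
P9: not dominated.
P10: not dominated (best tuition).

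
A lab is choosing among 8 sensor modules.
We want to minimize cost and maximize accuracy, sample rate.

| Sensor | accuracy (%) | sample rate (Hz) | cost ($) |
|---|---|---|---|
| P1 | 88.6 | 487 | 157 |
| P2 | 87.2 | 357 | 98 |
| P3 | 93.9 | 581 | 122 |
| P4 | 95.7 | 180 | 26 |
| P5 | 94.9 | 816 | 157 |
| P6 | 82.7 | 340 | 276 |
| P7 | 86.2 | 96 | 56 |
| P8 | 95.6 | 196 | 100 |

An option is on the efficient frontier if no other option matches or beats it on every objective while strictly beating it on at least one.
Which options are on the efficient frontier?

P1: dominated by P3 (accuracy 93.9≥88.6, sample rate 581≥487, cost 122≤157).
P2: not dominated.
P3: not dominated.
P4: not dominated (best accuracy).
P5: not dominated (best sample rate).
P6: dominated by P1 (accuracy 88.6≥82.7, sample rate 487≥340, cost 157≤276).
P7: dominated by P4 (accuracy 95.7≥86.2, sample rate 180≥96, cost 26≤56).
P8: not dominated.

P2, P3, P4, P5, P8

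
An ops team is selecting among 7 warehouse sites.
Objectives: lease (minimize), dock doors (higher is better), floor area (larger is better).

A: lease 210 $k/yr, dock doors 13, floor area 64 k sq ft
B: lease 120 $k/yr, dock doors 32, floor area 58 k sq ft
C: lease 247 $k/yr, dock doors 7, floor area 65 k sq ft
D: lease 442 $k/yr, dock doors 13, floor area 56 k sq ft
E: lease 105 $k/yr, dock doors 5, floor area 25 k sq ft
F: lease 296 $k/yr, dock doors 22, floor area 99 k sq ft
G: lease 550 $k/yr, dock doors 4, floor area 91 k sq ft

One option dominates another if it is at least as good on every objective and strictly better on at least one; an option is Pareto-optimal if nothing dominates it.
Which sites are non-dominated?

A: not dominated.
B: not dominated (best dock doors).
C: not dominated.
D: dominated by A (lease 210≤442, dock doors 13≥13, floor area 64≥56).
E: not dominated (best lease).
F: not dominated (best floor area).
G: dominated by F (lease 296≤550, dock doors 22≥4, floor area 99≥91).

A, B, C, E, F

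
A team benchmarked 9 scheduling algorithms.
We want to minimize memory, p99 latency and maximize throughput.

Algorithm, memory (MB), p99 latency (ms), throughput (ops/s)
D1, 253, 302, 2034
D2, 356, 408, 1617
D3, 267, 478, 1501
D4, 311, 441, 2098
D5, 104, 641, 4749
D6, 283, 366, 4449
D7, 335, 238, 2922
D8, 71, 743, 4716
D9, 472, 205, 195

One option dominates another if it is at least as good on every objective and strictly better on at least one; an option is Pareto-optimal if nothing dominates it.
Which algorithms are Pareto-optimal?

D1: not dominated.
D2: dominated by D1 (memory 253≤356, p99 latency 302≤408, throughput 2034≥1617).
D3: dominated by D1 (memory 253≤267, p99 latency 302≤478, throughput 2034≥1501).
D4: dominated by D6 (memory 283≤311, p99 latency 366≤441, throughput 4449≥2098).
D5: not dominated (best throughput).
D6: not dominated.
D7: not dominated.
D8: not dominated (best memory).
D9: not dominated (best p99 latency).

D1, D5, D6, D7, D8, D9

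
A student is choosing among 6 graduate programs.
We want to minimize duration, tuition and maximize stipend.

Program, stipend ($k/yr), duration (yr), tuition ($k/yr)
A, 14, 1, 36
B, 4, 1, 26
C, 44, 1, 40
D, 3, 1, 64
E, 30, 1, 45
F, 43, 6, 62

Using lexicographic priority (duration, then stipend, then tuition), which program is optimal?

C

First minimize duration: best is 1, kept {A, B, C, D, E}.
Then maximize stipend: best is 44, kept {C}.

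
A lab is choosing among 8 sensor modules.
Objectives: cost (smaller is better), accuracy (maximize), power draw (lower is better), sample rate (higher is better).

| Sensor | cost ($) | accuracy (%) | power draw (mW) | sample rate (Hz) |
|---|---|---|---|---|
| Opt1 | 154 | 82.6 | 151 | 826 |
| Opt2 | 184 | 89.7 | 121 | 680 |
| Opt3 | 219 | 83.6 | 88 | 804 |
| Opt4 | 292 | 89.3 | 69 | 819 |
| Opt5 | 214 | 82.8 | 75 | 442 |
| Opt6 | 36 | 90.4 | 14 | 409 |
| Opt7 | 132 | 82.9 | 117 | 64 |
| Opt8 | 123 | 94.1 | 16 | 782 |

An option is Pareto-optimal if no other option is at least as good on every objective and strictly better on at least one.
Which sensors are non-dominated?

Opt1: not dominated (best sample rate).
Opt2: dominated by Opt8 (cost 123≤184, accuracy 94.1≥89.7, power draw 16≤121, sample rate 782≥680).
Opt3: not dominated.
Opt4: not dominated.
Opt5: dominated by Opt8 (cost 123≤214, accuracy 94.1≥82.8, power draw 16≤75, sample rate 782≥442).
Opt6: not dominated (best cost).
Opt7: dominated by Opt6 (cost 36≤132, accuracy 90.4≥82.9, power draw 14≤117, sample rate 409≥64).
Opt8: not dominated (best accuracy).

Opt1, Opt3, Opt4, Opt6, Opt8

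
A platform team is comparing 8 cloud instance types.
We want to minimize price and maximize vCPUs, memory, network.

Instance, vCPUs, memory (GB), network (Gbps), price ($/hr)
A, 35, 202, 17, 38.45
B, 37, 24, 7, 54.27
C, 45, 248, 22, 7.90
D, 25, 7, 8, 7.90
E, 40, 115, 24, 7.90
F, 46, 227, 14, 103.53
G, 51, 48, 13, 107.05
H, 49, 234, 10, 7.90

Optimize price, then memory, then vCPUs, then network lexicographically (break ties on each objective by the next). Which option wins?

C

First minimize price: best is 7.90, kept {C, D, E, H}.
Then maximize memory: best is 248, kept {C}.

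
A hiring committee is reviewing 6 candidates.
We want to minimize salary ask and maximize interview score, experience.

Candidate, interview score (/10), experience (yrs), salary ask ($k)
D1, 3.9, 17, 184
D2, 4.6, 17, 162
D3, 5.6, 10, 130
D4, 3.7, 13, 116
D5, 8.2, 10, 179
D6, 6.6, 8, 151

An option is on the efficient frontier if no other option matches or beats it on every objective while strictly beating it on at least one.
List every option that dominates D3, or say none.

D1: worse on interview score (3.9 vs 5.6).
D2: worse on interview score (4.6 vs 5.6).
D4: worse on interview score (3.7 vs 5.6).
D5: worse on salary ask (179 vs 130).
D6: worse on experience (8 vs 10).
No option dominates D3.

none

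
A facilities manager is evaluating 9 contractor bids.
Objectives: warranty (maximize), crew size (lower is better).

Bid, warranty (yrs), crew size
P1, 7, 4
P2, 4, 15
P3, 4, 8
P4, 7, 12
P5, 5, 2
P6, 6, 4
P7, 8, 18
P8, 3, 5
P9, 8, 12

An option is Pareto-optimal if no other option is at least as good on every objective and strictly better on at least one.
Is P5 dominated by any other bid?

P1: worse on crew size (4 vs 2).
P2: worse on warranty (4 vs 5).
P3: worse on warranty (4 vs 5).
P4: worse on crew size (12 vs 2).
P6: worse on crew size (4 vs 2).
P7: worse on crew size (18 vs 2).
P8: worse on warranty (3 vs 5).
P9: worse on crew size (12 vs 2).
No option is at least as good as P5 on every objective and strictly better on one.

No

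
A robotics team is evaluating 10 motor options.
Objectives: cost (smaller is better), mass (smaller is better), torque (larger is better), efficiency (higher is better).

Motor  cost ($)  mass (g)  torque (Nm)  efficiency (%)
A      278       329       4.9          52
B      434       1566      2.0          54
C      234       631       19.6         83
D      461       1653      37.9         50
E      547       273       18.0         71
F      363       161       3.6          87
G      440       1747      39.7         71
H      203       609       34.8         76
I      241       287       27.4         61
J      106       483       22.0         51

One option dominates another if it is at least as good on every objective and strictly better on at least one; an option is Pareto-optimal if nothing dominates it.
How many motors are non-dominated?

A: dominated by I (cost 241≤278, mass 287≤329, torque 27.4≥4.9, efficiency 61≥52).
B: dominated by C (cost 234≤434, mass 631≤1566, torque 19.6≥2.0, efficiency 83≥54).
C: not dominated.
D: not dominated.
E: not dominated.
F: not dominated (best mass).
G: not dominated (best torque).
H: not dominated.
I: not dominated.
J: not dominated (best cost).
Pareto-optimal: C, D, E, F, G, H, I, J → 8.

8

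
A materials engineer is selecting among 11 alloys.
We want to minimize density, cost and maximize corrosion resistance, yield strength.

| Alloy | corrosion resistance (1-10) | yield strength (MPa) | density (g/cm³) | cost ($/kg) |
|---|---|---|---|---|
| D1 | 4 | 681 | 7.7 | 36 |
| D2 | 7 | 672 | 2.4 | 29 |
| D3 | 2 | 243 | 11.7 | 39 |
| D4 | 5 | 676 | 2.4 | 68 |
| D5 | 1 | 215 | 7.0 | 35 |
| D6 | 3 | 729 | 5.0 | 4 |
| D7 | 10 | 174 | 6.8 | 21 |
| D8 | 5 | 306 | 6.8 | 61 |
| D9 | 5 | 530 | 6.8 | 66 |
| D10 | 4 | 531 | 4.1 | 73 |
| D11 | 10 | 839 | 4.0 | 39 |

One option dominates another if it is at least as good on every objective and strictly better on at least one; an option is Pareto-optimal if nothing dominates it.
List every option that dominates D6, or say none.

none

D1: worse on yield strength (681 vs 729).
D2: worse on yield strength (672 vs 729).
D3: worse on corrosion resistance (2 vs 3).
D4: worse on yield strength (676 vs 729).
D5: worse on corrosion resistance (1 vs 3).
D7: worse on yield strength (174 vs 729).
D8: worse on yield strength (306 vs 729).
D9: worse on yield strength (530 vs 729).
D10: worse on yield strength (531 vs 729).
D11: worse on cost (39 vs 4).
No option dominates D6.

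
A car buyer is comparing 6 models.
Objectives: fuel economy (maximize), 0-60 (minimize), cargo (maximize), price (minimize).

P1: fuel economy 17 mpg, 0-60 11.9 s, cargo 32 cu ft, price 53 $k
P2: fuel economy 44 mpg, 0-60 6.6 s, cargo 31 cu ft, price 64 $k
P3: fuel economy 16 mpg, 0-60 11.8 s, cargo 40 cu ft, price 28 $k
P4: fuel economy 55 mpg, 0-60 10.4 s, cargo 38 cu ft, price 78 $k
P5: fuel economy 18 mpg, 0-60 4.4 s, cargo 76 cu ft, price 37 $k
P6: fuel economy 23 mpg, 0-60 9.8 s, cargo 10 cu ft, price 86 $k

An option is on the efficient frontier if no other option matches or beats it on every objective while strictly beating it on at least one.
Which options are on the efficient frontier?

P1: dominated by P5 (fuel economy 18≥17, 0-60 4.4≤11.9, cargo 76≥32, price 37≤53).
P2: not dominated.
P3: not dominated (best price).
P4: not dominated (best fuel economy).
P5: not dominated (best 0-60).
P6: dominated by P2 (fuel economy 44≥23, 0-60 6.6≤9.8, cargo 31≥10, price 64≤86).

P2, P3, P4, P5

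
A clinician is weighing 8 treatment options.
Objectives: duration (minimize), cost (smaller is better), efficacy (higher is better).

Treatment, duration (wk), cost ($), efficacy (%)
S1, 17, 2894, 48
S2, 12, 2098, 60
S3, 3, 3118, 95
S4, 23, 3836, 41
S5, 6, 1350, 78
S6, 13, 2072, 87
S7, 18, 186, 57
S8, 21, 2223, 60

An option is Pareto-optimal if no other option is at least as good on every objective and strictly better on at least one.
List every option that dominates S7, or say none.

S1: worse on cost (2894 vs 186).
S2: worse on cost (2098 vs 186).
S3: worse on cost (3118 vs 186).
S4: worse on duration (23 vs 18).
S5: worse on cost (1350 vs 186).
S6: worse on cost (2072 vs 186).
S8: worse on duration (21 vs 18).
No option dominates S7.

none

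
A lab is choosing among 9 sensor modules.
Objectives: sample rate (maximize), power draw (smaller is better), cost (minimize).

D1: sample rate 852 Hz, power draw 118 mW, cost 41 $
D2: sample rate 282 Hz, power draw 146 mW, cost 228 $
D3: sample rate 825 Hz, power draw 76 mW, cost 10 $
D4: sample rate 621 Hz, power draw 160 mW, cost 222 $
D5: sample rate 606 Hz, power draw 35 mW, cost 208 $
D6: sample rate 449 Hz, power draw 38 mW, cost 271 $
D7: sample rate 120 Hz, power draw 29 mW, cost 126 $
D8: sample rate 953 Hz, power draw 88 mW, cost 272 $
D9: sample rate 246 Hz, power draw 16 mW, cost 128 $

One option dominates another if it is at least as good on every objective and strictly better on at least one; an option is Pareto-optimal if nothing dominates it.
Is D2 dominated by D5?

Yes

D5 vs D2: sample rate 606≥282, power draw 35≤146, cost 208≤228 — D5 is at least as good on every objective with at least one strict improvement.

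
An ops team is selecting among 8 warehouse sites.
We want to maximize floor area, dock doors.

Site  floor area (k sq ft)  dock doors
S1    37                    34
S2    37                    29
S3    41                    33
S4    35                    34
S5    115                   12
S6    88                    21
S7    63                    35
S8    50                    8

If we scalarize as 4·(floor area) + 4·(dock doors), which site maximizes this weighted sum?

S1: 4·37 + 4·34 = 284
S2: 4·37 + 4·29 = 264
S3: 4·41 + 4·33 = 296
S4: 4·35 + 4·34 = 276
S5: 4·115 + 4·12 = 508
S6: 4·88 + 4·21 = 436
S7: 4·63 + 4·35 = 392
S8: 4·50 + 4·8 = 232
Highest: S5 at 508.

S5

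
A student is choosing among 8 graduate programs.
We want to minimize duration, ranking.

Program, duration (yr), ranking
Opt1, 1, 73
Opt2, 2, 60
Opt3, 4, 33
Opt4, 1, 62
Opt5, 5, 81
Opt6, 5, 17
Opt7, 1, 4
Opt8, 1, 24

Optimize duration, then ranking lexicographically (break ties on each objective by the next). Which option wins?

First minimize duration: best is 1, kept {Opt1, Opt4, Opt7, Opt8}.
Then minimize ranking: best is 4, kept {Opt7}.

Opt7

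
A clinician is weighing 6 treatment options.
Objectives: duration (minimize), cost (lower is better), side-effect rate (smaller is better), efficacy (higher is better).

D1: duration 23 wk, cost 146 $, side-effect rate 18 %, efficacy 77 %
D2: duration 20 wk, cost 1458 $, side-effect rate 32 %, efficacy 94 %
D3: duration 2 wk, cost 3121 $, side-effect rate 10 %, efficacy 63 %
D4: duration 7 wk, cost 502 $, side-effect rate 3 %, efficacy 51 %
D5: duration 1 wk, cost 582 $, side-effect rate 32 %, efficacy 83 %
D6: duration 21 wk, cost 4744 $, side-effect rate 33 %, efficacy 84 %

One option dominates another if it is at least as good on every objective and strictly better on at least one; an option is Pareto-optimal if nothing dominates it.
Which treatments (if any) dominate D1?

none

D2: worse on cost (1458 vs 146).
D3: worse on cost (3121 vs 146).
D4: worse on cost (502 vs 146).
D5: worse on cost (582 vs 146).
D6: worse on cost (4744 vs 146).
No option dominates D1.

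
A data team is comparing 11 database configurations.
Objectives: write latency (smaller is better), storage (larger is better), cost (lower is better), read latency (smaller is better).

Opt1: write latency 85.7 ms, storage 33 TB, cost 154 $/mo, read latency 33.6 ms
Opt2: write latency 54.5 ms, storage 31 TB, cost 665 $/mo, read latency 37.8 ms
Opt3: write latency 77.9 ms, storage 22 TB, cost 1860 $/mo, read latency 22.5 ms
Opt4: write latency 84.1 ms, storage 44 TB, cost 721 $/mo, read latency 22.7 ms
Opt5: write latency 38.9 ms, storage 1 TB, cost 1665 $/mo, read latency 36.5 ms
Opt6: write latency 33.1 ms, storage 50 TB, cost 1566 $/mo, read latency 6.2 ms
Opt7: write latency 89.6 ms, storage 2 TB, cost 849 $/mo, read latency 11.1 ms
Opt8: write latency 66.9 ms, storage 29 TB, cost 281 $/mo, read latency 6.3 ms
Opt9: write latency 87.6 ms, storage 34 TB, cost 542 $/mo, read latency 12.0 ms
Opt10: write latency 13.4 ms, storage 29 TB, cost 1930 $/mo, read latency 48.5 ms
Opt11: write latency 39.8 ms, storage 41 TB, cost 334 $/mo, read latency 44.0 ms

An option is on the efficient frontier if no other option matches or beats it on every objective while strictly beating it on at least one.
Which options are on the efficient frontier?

Opt1, Opt2, Opt4, Opt6, Opt8, Opt9, Opt10, Opt11

Opt1: not dominated (best cost).
Opt2: not dominated.
Opt3: dominated by Opt6 (write latency 33.1≤77.9, storage 50≥22, cost 1566≤1860, read latency 6.2≤22.5).
Opt4: not dominated.
Opt5: dominated by Opt6 (write latency 33.1≤38.9, storage 50≥1, cost 1566≤1665, read latency 6.2≤36.5).
Opt6: not dominated (best storage).
Opt7: dominated by Opt8 (write latency 66.9≤89.6, storage 29≥2, cost 281≤849, read latency 6.3≤11.1).
Opt8: not dominated.
Opt9: not dominated.
Opt10: not dominated (best write latency).
Opt11: not dominated.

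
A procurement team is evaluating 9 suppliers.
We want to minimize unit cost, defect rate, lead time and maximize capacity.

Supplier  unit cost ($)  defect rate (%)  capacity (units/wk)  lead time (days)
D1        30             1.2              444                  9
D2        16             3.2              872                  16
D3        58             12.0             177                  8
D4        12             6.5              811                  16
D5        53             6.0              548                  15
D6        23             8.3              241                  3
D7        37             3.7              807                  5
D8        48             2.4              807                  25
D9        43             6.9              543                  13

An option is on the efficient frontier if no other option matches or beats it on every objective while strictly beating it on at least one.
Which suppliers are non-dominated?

D1, D2, D4, D6, D7, D8

D1: not dominated (best defect rate).
D2: not dominated (best capacity).
D3: dominated by D6 (unit cost 23≤58, defect rate 8.3≤12.0, capacity 241≥177, lead time 3≤8).
D4: not dominated (best unit cost).
D5: dominated by D7 (unit cost 37≤53, defect rate 3.7≤6.0, capacity 807≥548, lead time 5≤15).
D6: not dominated (best lead time).
D7: not dominated.
D8: not dominated.
D9: dominated by D7 (unit cost 37≤43, defect rate 3.7≤6.9, capacity 807≥543, lead time 5≤13).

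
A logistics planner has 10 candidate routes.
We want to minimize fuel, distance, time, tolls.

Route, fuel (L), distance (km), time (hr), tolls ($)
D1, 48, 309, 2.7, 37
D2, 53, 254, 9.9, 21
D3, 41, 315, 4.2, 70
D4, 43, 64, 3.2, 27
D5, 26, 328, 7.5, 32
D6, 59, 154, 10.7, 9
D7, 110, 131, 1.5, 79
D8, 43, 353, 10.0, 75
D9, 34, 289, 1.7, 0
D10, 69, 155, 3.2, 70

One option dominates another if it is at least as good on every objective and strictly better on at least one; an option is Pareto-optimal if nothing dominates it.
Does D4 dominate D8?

Yes

D4 vs D8: fuel 43≤43, distance 64≤353, time 3.2≤10.0, tolls 27≤75 — D4 is at least as good on every objective with at least one strict improvement.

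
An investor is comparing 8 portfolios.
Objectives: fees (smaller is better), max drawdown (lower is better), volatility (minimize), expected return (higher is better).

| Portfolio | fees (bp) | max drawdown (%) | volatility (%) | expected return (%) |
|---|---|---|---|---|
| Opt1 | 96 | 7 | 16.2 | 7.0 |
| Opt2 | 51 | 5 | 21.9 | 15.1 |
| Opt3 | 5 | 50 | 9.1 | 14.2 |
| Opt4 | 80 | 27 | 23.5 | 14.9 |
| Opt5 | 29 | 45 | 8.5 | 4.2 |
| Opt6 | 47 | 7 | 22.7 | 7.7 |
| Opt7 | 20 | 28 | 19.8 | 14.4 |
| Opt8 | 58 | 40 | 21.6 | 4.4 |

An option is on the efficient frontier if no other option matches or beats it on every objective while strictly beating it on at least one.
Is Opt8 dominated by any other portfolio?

Opt7 vs Opt8: fees 20≤58, max drawdown 28≤40, volatility 19.8≤21.6, expected return 14.4≥4.4 — Opt7 is at least as good on every objective and strictly better on at least one, so Opt7 dominates Opt8.

Yes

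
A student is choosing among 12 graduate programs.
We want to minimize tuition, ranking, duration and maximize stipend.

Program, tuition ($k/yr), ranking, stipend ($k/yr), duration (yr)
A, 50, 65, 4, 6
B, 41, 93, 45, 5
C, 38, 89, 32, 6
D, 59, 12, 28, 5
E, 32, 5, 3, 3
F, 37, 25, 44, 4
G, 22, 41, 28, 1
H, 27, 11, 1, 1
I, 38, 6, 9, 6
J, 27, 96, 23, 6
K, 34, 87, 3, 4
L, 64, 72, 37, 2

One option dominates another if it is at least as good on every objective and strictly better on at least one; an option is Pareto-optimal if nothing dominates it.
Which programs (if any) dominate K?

E, G

E: tuition 32≤34, ranking 5≤87, stipend 3≥3, duration 3≤4 — dominates K.
G: tuition 22≤34, ranking 41≤87, stipend 28≥3, duration 1≤4 — dominates K.
Others (A, B, C, D, F, H, I, J, L) are each worse than K on at least one objective.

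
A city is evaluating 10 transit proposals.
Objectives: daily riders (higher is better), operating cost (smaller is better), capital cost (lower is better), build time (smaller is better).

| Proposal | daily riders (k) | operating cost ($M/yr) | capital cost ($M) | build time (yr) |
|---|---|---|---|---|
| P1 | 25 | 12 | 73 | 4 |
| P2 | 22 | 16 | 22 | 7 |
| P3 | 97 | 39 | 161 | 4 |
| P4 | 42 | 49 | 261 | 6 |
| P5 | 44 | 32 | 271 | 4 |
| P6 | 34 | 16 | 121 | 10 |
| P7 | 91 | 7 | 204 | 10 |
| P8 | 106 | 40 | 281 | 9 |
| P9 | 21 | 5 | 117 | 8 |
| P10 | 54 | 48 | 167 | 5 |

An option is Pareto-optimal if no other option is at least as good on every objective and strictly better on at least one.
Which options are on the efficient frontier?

P1: not dominated.
P2: not dominated (best capital cost).
P3: not dominated.
P4: dominated by P3 (daily riders 97≥42, operating cost 39≤49, capital cost 161≤261, build time 4≤6).
P5: not dominated.
P6: not dominated.
P7: not dominated.
P8: not dominated (best daily riders).
P9: not dominated (best operating cost).
P10: dominated by P3 (daily riders 97≥54, operating cost 39≤48, capital cost 161≤167, build time 4≤5).

P1, P2, P3, P5, P6, P7, P8, P9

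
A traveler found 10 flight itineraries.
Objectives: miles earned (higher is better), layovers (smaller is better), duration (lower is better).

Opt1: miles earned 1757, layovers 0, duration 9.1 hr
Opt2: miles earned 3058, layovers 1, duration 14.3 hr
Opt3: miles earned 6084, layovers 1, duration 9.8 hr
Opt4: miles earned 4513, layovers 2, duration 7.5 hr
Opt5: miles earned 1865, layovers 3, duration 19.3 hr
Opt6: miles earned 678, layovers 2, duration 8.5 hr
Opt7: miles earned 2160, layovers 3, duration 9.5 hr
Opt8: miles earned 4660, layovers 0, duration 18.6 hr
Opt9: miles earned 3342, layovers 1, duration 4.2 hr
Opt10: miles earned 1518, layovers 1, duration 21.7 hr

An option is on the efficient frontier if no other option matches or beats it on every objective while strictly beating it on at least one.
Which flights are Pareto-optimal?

Opt1, Opt3, Opt4, Opt8, Opt9

Opt1: not dominated.
Opt2: dominated by Opt3 (miles earned 6084≥3058, layovers 1≤1, duration 9.8≤14.3).
Opt3: not dominated (best miles earned).
Opt4: not dominated.
Opt5: dominated by Opt2 (miles earned 3058≥1865, layovers 1≤3, duration 14.3≤19.3).
Opt6: dominated by Opt4 (miles earned 4513≥678, layovers 2≤2, duration 7.5≤8.5).
Opt7: dominated by Opt4 (miles earned 4513≥2160, layovers 2≤3, duration 7.5≤9.5).
Opt8: not dominated.
Opt9: not dominated (best duration).
Opt10: dominated by Opt1 (miles earned 1757≥1518, layovers 0≤1, duration 9.1≤21.7).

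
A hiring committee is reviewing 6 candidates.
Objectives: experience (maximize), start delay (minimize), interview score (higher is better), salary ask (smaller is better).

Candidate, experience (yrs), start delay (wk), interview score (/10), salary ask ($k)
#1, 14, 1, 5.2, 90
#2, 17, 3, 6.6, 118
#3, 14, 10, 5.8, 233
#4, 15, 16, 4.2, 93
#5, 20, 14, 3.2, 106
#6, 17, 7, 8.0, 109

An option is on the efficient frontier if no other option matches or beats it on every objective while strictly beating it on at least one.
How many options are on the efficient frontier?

#1: not dominated (best start delay).
#2: not dominated.
#3: dominated by #2 (experience 17≥14, start delay 3≤10, interview score 6.6≥5.8, salary ask 118≤233).
#4: not dominated.
#5: not dominated (best experience).
#6: not dominated (best interview score).
Pareto-optimal: #1, #2, #4, #5, #6 → 5.

5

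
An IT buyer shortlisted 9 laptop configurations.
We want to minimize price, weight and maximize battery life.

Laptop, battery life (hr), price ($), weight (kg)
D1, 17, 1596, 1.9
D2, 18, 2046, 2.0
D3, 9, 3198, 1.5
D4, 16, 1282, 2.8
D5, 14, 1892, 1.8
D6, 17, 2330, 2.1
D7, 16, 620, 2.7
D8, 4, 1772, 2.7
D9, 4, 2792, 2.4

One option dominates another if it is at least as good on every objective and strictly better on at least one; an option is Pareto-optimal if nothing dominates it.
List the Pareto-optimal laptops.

D1, D2, D3, D5, D7

D1: not dominated.
D2: not dominated (best battery life).
D3: not dominated (best weight).
D4: dominated by D7 (battery life 16≥16, price 620≤1282, weight 2.7≤2.8).
D5: not dominated.
D6: dominated by D1 (battery life 17≥17, price 1596≤2330, weight 1.9≤2.1).
D7: not dominated (best price).
D8: dominated by D1 (battery life 17≥4, price 1596≤1772, weight 1.9≤2.7).
D9: dominated by D1 (battery life 17≥4, price 1596≤2792, weight 1.9≤2.4).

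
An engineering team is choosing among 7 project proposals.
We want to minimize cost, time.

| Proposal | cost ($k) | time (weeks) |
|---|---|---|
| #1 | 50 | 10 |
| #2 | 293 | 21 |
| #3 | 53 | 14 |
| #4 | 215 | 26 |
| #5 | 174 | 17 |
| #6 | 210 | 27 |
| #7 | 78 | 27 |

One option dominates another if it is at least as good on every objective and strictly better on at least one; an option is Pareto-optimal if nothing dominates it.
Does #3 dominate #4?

#3 vs #4: cost 53≤215, time 14≤26 — #3 is at least as good on every objective with at least one strict improvement.

Yes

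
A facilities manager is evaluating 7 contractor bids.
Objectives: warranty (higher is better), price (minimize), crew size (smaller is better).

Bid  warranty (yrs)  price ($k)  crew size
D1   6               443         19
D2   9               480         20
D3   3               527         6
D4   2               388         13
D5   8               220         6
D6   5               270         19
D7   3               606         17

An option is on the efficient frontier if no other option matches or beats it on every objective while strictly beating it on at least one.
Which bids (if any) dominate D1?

D5

D5: warranty 8≥6, price 220≤443, crew size 6≤19 — dominates D1.
Others (D2, D3, D4, D6, D7) are each worse than D1 on at least one objective.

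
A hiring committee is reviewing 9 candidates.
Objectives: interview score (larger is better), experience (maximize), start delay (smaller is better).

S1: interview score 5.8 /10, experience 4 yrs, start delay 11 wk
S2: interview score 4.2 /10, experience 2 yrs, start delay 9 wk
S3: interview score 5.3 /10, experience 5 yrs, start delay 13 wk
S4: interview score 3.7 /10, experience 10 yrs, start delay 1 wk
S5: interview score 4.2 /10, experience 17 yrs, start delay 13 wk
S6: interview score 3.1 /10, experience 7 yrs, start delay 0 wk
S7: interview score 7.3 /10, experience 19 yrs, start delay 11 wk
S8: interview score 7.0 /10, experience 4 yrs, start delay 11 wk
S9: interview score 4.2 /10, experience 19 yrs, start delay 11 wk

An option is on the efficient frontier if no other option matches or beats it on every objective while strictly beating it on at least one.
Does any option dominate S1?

S7 vs S1: interview score 7.3≥5.8, experience 19≥4, start delay 11≤11 — S7 is at least as good on every objective and strictly better on at least one, so S7 dominates S1.

Yes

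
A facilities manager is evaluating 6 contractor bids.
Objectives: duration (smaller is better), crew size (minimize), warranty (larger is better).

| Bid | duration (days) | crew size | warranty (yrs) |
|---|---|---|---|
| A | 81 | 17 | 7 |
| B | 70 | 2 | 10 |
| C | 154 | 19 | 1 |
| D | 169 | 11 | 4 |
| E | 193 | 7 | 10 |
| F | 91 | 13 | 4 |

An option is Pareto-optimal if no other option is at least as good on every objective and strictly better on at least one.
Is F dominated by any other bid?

B vs F: duration 70≤91, crew size 2≤13, warranty 10≥4 — B is at least as good on every objective and strictly better on at least one, so B dominates F.

Yes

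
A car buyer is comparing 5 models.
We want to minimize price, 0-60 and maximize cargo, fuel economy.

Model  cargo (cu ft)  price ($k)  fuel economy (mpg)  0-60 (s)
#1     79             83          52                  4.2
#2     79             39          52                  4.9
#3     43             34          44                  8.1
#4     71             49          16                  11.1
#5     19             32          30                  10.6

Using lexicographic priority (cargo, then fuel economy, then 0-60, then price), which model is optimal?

First maximize cargo: best is 79, kept {#1, #2}.
Then maximize fuel economy: best is 52, kept {#1, #2}.
Then minimize 0-60: best is 4.2, kept {#1}.

#1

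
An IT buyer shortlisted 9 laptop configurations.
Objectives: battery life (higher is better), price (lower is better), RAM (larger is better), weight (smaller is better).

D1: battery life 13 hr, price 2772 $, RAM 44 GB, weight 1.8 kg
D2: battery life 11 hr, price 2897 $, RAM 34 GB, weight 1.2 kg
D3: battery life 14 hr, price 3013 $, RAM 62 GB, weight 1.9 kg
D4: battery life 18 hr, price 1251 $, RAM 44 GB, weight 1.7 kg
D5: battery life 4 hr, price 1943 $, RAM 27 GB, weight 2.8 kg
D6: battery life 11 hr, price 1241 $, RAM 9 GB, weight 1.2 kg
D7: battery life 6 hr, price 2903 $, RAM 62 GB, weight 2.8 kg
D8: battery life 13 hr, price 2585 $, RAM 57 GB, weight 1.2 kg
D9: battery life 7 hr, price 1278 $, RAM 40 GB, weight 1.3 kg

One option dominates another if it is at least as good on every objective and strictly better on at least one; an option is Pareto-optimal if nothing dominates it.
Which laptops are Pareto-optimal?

D1: dominated by D4 (battery life 18≥13, price 1251≤2772, RAM 44≥44, weight 1.7≤1.8).
D2: dominated by D8 (battery life 13≥11, price 2585≤2897, RAM 57≥34, weight 1.2≤1.2).
D3: not dominated.
D4: not dominated (best battery life).
D5: dominated by D4 (battery life 18≥4, price 1251≤1943, RAM 44≥27, weight 1.7≤2.8).
D6: not dominated (best price).
D7: not dominated.
D8: not dominated.
D9: not dominated.

D3, D4, D6, D7, D8, D9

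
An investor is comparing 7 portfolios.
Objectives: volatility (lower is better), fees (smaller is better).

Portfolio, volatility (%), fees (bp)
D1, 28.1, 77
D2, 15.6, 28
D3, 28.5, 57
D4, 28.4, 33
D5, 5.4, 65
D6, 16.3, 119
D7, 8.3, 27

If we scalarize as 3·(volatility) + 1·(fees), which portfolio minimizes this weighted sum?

D7

D1: 3·28.1 + 1·77 = 161.3
D2: 3·15.6 + 1·28 = 74.8
D3: 3·28.5 + 1·57 = 142.5
D4: 3·28.4 + 1·33 = 118.2
D5: 3·5.4 + 1·65 = 81.2
D6: 3·16.3 + 1·119 = 167.9
D7: 3·8.3 + 1·27 = 51.9
Lowest: D7 at 51.9.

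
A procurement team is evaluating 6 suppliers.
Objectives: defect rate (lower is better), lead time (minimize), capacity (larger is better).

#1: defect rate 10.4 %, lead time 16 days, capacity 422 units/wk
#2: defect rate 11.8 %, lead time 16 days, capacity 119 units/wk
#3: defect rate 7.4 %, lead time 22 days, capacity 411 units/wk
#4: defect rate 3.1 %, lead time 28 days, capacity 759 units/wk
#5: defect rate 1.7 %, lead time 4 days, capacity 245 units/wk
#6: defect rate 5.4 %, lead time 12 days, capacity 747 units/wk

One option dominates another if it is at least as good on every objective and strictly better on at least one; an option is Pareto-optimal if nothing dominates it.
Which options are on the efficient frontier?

#4, #5, #6

#1: dominated by #6 (defect rate 5.4≤10.4, lead time 12≤16, capacity 747≥422).
#2: dominated by #1 (defect rate 10.4≤11.8, lead time 16≤16, capacity 422≥119).
#3: dominated by #6 (defect rate 5.4≤7.4, lead time 12≤22, capacity 747≥411).
#4: not dominated (best capacity).
#5: not dominated (best defect rate).
#6: not dominated.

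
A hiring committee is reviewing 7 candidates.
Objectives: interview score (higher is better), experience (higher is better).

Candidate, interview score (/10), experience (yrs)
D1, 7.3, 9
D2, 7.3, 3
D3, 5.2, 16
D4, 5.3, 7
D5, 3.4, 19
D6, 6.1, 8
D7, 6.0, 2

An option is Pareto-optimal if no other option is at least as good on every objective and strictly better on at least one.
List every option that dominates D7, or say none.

D1, D2, D6

D1: interview score 7.3≥6.0, experience 9≥2 — dominates D7.
D2: interview score 7.3≥6.0, experience 3≥2 — dominates D7.
D6: interview score 6.1≥6.0, experience 8≥2 — dominates D7.
Others (D3, D4, D5) are each worse than D7 on at least one objective.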